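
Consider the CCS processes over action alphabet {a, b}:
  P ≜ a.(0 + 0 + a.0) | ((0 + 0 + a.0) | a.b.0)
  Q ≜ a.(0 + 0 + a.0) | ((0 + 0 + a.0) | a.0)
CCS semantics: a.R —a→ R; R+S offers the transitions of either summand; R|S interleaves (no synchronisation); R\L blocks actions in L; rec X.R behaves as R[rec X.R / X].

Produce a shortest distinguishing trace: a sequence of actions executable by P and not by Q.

ab

LTS(P): 18 reachable states
  s0 = a.(0 + 0 + a.0) | ((0 + 0 + a.0) | a.b.0) has moves —a→ s1, —a→ s2, —a→ s3
  s1 = (0 + 0 + a.0) | ((0 + 0 + a.0) | a.b.0) has moves —a→ s4, —a→ s5, —a→ s6
  s2 = a.(0 + 0 + a.0) | ((0 + 0 + a.0) | b.0) has moves —a→ s4, —a→ s7, —b→ s8
  s3 = a.(0 + 0 + a.0) | (0 | a.b.0) has moves —a→ s5, —a→ s7
  s4 = (0 + 0 + a.0) | ((0 + 0 + a.0) | b.0) has moves —a→ s10, —a→ s9, —b→ s11
  s5 = (0 + 0 + a.0) | (0 | a.b.0) has moves —a→ s12, —a→ s9
  s6 = 0 | ((0 + 0 + a.0) | a.b.0) has moves —a→ s10, —a→ s12
  s7 = a.(0 + 0 + a.0) | (0 | b.0) has moves —a→ s9, —b→ s13
  s8 = a.(0 + 0 + a.0) | ((0 + 0 + a.0) | 0) has moves —a→ s11, —a→ s13
  s9 = (0 + 0 + a.0) | (0 | b.0) has moves —a→ s14, —b→ s15
  s10 = 0 | ((0 + 0 + a.0) | b.0) has moves —a→ s14, —b→ s16
  s11 = (0 + 0 + a.0) | ((0 + 0 + a.0) | 0) has moves —a→ s15, —a→ s16
  s12 = 0 | (0 | a.b.0) has moves —a→ s14
  s13 = a.(0 + 0 + a.0) | (0 | 0) has moves —a→ s15
  s14 = 0 | (0 | b.0) has moves —b→ s17
  s15 = (0 + 0 + a.0) | (0 | 0) has moves —a→ s17
  s16 = 0 | ((0 + 0 + a.0) | 0) has moves —a→ s17
  s17 = 0 | (0 | 0) has moves ∅
LTS(Q): 12 reachable states
  t0 = a.(0 + 0 + a.0) | ((0 + 0 + a.0) | a.0) has moves —a→ t1, —a→ t2, —a→ t3
  t1 = (0 + 0 + a.0) | ((0 + 0 + a.0) | a.0) has moves —a→ t4, —a→ t5, —a→ t6
  t2 = a.(0 + 0 + a.0) | ((0 + 0 + a.0) | 0) has moves —a→ t4, —a→ t7
  t3 = a.(0 + 0 + a.0) | (0 | a.0) has moves —a→ t5, —a→ t7
  t4 = (0 + 0 + a.0) | ((0 + 0 + a.0) | 0) has moves —a→ t8, —a→ t9
  t5 = (0 + 0 + a.0) | (0 | a.0) has moves —a→ t10, —a→ t8
  t6 = 0 | ((0 + 0 + a.0) | a.0) has moves —a→ t10, —a→ t9
  t7 = a.(0 + 0 + a.0) | (0 | 0) has moves —a→ t8
  t8 = (0 + 0 + a.0) | (0 | 0) has moves —a→ t11
  t9 = 0 | ((0 + 0 + a.0) | 0) has moves —a→ t11
  t10 = 0 | (0 | a.0) has moves —a→ t11
  t11 = 0 | (0 | 0) has moves ∅
Trace ⟨ab⟩ through P, begin at {s0}:
  after a @ step 1: {s1, s2, s3}
  after b @ step 2: {s8}
  — P admits the full trace.
Trace ⟨ab⟩ through Q, begin at {t0}:
  after a @ step 1: {t1, t2, t3}
  after b @ step 2: ∅  — Q cannot continue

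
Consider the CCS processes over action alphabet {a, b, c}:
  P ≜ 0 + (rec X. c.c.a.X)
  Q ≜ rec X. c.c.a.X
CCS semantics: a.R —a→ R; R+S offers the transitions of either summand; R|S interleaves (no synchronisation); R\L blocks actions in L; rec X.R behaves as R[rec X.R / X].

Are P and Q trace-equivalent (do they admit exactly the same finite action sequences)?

YES

Reachable graph of P (4 states):
  u0 = 0 + (rec X. c.c.a.X) ⊢ =c=> u1
  u1 = c.a.(rec X. c.c.a.X) ⊢ =c=> u2
  u2 = a.(rec X. c.c.a.X) ⊢ =a=> u3
  u3 = rec X. c.c.a.X ⊢ =c=> u1
Reachable graph of Q (3 states):
  v0 = rec X. c.c.a.X ⊢ =c=> v1
  v1 = c.a.(rec X. c.c.a.X) ⊢ =c=> v2
  v2 = a.(rec X. c.c.a.X) ⊢ =a=> v0
Coarsest stable partition (strong bisimilarity classes):
  B0 = {u0, u3, v0}
  B1 = {u1, v1}
  B2 = {u2, v2}
u0 ∈ B0, v0 ∈ B0 → same block
Bisimilar ⇒ trace-equivalent.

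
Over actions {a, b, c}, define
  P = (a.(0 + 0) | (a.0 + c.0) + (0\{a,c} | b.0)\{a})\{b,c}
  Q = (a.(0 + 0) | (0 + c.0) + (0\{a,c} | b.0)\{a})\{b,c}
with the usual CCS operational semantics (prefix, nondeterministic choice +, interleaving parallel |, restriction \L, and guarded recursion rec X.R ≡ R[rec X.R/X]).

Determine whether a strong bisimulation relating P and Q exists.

LTS(P): 4 reachable states
  p0 = (a.(0 + 0) | (a.0 + c.0) + (0\{a,c} | b.0)\{a})\{b,c} → —a→ p1, —a→ p2
  p1 = ((0 + 0) | (a.0 + c.0))\{b,c} → —a→ p3
  p2 = (a.(0 + 0) | 0)\{b,c} → —a→ p3
  p3 = ((0 + 0) | 0)\{b,c} → (no moves)
LTS(Q): 2 reachable states
  q0 = (a.(0 + 0) | (0 + c.0) + (0\{a,c} | b.0)\{a})\{b,c} → —a→ q1
  q1 = ((0 + 0) | (0 + c.0))\{b,c} → (no moves)
Bisimilarity quotient blocks:
  B0 = {p0}
  B1 = {p1, p2, q0}
  B2 = {p3, q1}
p0 ∈ B0, q0 ∈ B1 → different blocks

P ≁ Q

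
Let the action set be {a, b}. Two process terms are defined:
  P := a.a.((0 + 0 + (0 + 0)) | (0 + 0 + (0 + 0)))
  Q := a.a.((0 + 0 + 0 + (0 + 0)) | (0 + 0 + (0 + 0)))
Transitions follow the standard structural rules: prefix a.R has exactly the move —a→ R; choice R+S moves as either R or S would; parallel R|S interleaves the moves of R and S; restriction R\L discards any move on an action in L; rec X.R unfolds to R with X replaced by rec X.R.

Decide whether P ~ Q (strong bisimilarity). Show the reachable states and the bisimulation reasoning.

LTS(P): 3 reachable states
  u0 = a.a.((0 + 0 + (0 + 0)) | (0 + 0 + (0 + 0))) ⊢ =a=> u1
  u1 = a.((0 + 0 + (0 + 0)) | (0 + 0 + (0 + 0))) ⊢ =a=> u2
  u2 = (0 + 0 + (0 + 0)) | (0 + 0 + (0 + 0)) ⊢ ·
LTS(Q): 3 reachable states
  v0 = a.a.((0 + 0 + 0 + (0 + 0)) | (0 + 0 + (0 + 0))) ⊢ =a=> v1
  v1 = a.((0 + 0 + 0 + (0 + 0)) | (0 + 0 + (0 + 0))) ⊢ =a=> v2
  v2 = (0 + 0 + 0 + (0 + 0)) | (0 + 0 + (0 + 0)) ⊢ ·
Bisimilarity quotient blocks:
  B0 = {u0, v0}
  B1 = {u1, v1}
  B2 = {u2, v2}
u0 ∈ B0, v0 ∈ B0 → same block

bisimilar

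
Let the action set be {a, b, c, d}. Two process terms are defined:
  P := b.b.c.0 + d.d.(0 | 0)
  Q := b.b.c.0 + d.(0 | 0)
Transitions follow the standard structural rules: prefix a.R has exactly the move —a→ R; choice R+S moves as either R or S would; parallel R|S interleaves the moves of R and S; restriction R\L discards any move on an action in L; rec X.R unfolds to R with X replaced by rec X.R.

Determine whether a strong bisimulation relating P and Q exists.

LTS(P): 6 reachable states
  s0 = b.b.c.0 + d.d.(0 | 0) | --b--▸ s1, --d--▸ s2
  s1 = b.c.0 | --b--▸ s3
  s2 = d.(0 | 0) | --d--▸ s4
  s3 = c.0 | --c--▸ s5
  s4 = 0 | 0 | (no moves)
  s5 = 0 | (no moves)
LTS(Q): 5 reachable states
  t0 = b.b.c.0 + d.(0 | 0) | --b--▸ t1, --d--▸ t2
  t1 = b.c.0 | --b--▸ t3
  t2 = 0 | 0 | (no moves)
  t3 = c.0 | --c--▸ t4
  t4 = 0 | (no moves)
Coarsest stable partition (strong bisimilarity classes):
  B0 = {s0}
  B1 = {s1, t1}
  B2 = {s3, t3}
  B3 = {s4, s5, t2, t4}
  B4 = {s2}
  B5 = {t0}
s0 ∈ B0, t0 ∈ B5 → different blocks

not bisimilar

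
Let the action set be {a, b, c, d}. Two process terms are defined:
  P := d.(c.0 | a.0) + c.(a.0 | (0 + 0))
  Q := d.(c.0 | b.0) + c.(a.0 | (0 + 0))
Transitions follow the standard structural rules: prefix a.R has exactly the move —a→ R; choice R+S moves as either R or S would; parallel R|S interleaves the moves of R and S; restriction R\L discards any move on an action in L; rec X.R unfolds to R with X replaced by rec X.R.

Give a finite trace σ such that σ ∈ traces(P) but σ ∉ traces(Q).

Reachable graph of P (7 states):
  m0 = d.(c.0 | a.0) + c.(a.0 | (0 + 0)) has moves --c--▸ m1, --d--▸ m2
  m1 = a.0 | (0 + 0) has moves --a--▸ m3
  m2 = c.0 | a.0 has moves --a--▸ m4, --c--▸ m5
  m3 = 0 | (0 + 0) has moves deadlocked
  m4 = c.0 | 0 has moves --c--▸ m6
  m5 = 0 | a.0 has moves --a--▸ m6
  m6 = 0 | 0 has moves deadlocked
Reachable graph of Q (7 states):
  n0 = d.(c.0 | b.0) + c.(a.0 | (0 + 0)) has moves --c--▸ n1, --d--▸ n2
  n1 = a.0 | (0 + 0) has moves --a--▸ n3
  n2 = c.0 | b.0 has moves --b--▸ n4, --c--▸ n5
  n3 = 0 | (0 + 0) has moves deadlocked
  n4 = c.0 | 0 has moves --c--▸ n6
  n5 = 0 | b.0 has moves --b--▸ n6
  n6 = 0 | 0 has moves deadlocked
Trace ⟨da⟩ through P, begin at {m0}:
  after d @ step 1: {m2}
  after a @ step 2: {m4}
  P completes σ.
Trace ⟨da⟩ through Q, begin at {n0}:
  after d @ step 1: {n2}
  after a @ step 2: ∅ (Q stuck)

da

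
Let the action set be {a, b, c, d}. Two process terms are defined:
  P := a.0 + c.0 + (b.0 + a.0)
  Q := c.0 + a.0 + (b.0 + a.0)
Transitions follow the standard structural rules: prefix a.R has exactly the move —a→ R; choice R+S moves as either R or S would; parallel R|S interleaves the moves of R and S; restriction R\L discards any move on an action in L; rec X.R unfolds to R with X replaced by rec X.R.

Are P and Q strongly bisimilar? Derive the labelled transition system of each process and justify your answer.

LTS(P): 2 reachable states
  u0 = a.0 + c.0 + (b.0 + a.0) → -a-> u1, -b-> u1, -c-> u1
  u1 = 0 → ∅
LTS(Q): 2 reachable states
  v0 = c.0 + a.0 + (b.0 + a.0) → -a-> v1, -b-> v1, -c-> v1
  v1 = 0 → ∅
Partition-refinement fixed point:
  B0 = {u0, v0}
  B1 = {u1, v1}
u0 ∈ B0, v0 ∈ B0 → same block

P ~ Q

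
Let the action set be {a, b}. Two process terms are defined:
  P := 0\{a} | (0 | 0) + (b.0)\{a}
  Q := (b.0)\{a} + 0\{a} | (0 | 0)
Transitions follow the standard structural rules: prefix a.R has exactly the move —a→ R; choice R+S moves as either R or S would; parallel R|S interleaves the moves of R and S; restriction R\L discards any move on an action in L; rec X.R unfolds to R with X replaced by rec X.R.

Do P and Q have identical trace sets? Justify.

Reachable graph of P (2 states):
  u0 = 0\{a} | (0 | 0) + (b.0)\{a} | =b=> u1
  u1 = 0\{a} | (no moves)
Reachable graph of Q (2 states):
  v0 = (b.0)\{a} + 0\{a} | (0 | 0) | =b=> v1
  v1 = 0\{a} | (no moves)
Bisimilarity quotient blocks:
  B0 = {u0, v0}
  B1 = {u1, v1}
u0 ∈ B0, v0 ∈ B0 → same block
Bisimilar ⇒ trace-equivalent.

traces(P) = traces(Q)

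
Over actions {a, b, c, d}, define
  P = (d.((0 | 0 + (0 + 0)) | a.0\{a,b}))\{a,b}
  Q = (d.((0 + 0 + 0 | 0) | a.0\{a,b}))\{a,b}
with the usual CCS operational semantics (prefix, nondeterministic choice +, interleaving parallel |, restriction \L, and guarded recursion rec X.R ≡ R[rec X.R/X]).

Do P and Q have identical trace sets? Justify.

LTS(P): 2 reachable states
  s0 = (d.((0 | 0 + (0 + 0)) | a.0\{a,b}))\{a,b} → -d-> s1
  s1 = ((0 | 0 + (0 + 0)) | a.0\{a,b})\{a,b} → deadlocked
LTS(Q): 2 reachable states
  t0 = (d.((0 + 0 + 0 | 0) | a.0\{a,b}))\{a,b} → -d-> t1
  t1 = ((0 + 0 + 0 | 0) | a.0\{a,b})\{a,b} → deadlocked
Coarsest stable partition (strong bisimilarity classes):
  B0 = {s0, t0}
  B1 = {s1, t1}
s0 ∈ B0, t0 ∈ B0 → same block
Bisimilar ⇒ trace-equivalent.

trace-equivalent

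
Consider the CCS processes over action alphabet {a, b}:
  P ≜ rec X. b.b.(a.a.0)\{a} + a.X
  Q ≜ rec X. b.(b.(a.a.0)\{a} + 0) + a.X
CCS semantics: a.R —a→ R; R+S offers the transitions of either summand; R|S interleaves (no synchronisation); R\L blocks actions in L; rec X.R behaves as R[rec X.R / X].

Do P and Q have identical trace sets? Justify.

Reachable graph of P (3 states):
  s0 = rec X. b.b.(a.a.0)\{a} + a.X ⊢ ··a··> s0, ··b··> s1
  s1 = b.(a.a.0)\{a} ⊢ ··b··> s2
  s2 = (a.a.0)\{a} ⊢ deadlocked
Reachable graph of Q (3 states):
  t0 = rec X. b.(b.(a.a.0)\{a} + 0) + a.X ⊢ ··a··> t0, ··b··> t1
  t1 = b.(a.a.0)\{a} + 0 ⊢ ··b··> t2
  t2 = (a.a.0)\{a} ⊢ deadlocked
Partition-refinement fixed point:
  B0 = {s0, t0}
  B1 = {s1, t1}
  B2 = {s2, t2}
s0 ∈ B0, t0 ∈ B0 → same block
Bisimilar ⇒ trace-equivalent.

YES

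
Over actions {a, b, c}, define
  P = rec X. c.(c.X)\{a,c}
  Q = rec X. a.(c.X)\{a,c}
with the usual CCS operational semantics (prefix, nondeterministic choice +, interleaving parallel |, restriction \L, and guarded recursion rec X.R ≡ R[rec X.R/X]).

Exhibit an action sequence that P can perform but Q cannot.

P's transition system — 2 states:
  p0 = rec X. c.(c.X)\{a,c} → -c-> p1
  p1 = (c.(rec X. c.(c.X)\{a,c}))\{a,c} → ∅
Q's transition system — 2 states:
  q0 = rec X. a.(c.X)\{a,c} → -a-> q1
  q1 = (c.(rec X. a.(c.X)\{a,c}))\{a,c} → ∅
Executing c from P (initial set {p0}):
  after c @ step 1: {p1}
  ✓ P
Executing c from Q (initial set {q0}):
  after c @ step 1: no successor for Q

c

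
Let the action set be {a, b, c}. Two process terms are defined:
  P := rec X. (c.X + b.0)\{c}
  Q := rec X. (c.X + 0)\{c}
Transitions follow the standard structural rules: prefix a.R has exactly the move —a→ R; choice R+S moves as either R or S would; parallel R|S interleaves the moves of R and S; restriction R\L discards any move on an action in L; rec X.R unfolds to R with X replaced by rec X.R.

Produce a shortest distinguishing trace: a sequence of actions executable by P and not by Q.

P's transition system — 2 states:
  u0 = rec X. (c.X + b.0)\{c} has moves --b--▸ u1
  u1 = 0\{c} has moves (no moves)
Q's transition system — 1 states:
  v0 = rec X. (c.X + 0)\{c} has moves (no moves)
Run σ = ⟨b⟩ on P: start {u0}
  after b @ step 1: {u1}
  P completes σ.
Run σ = ⟨b⟩ on Q: start {v0}
  after b @ step 1: ∅ (Q stuck)

b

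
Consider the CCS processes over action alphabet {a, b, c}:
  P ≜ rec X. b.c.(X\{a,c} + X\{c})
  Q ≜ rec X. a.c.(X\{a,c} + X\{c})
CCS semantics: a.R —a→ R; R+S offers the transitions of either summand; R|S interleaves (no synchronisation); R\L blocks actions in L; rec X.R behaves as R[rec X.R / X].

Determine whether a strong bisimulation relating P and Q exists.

NO

P's transition system — 5 states:
  s0 = rec X. b.c.(X\{a,c} + X\{c}) :: —b→ s1
  s1 = c.((rec X. b.c.(X\{a,c} + X\{c}))\{a,c} + (rec X. b.c.(X\{a,c} + X\{c}))\{c}) :: —c→ s2
  s2 = (rec X. b.c.(X\{a,c} + X\{c}))\{a,c} + (rec X. b.c.(X\{a,c} + X\{c}))\{c} :: —b→ s3, —b→ s4
  s3 = (c.((rec X. b.c.(X\{a,c} + X\{c}))\{a,c} + (rec X. b.c.(X\{a,c} + X\{c}))\{c}))\{a,c} :: (no moves)
  s4 = (c.((rec X. b.c.(X\{a,c} + X\{c}))\{a,c} + (rec X. b.c.(X\{a,c} + X\{c}))\{c}))\{c} :: (no moves)
Q's transition system — 4 states:
  t0 = rec X. a.c.(X\{a,c} + X\{c}) :: —a→ t1
  t1 = c.((rec X. a.c.(X\{a,c} + X\{c}))\{a,c} + (rec X. a.c.(X\{a,c} + X\{c}))\{c}) :: —c→ t2
  t2 = (rec X. a.c.(X\{a,c} + X\{c}))\{a,c} + (rec X. a.c.(X\{a,c} + X\{c}))\{c} :: —a→ t3
  t3 = (c.((rec X. a.c.(X\{a,c} + X\{c}))\{a,c} + (rec X. a.c.(X\{a,c} + X\{c}))\{c}))\{c} :: (no moves)
Bisimilarity quotient blocks:
  B0 = {s0}
  B1 = {s1}
  B2 = {s2}
  B3 = {s3, s4, t3}
  B4 = {t0}
  B5 = {t1}
  B6 = {t2}
s0 ∈ B0, t0 ∈ B4 → different blocks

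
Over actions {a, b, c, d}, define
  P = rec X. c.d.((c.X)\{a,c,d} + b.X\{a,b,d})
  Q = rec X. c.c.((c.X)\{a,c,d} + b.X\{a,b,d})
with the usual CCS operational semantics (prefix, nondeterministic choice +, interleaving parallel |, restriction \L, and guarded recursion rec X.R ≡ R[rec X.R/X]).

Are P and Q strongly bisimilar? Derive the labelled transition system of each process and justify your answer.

P ≁ Q

P's transition system — 5 states:
  u0 = rec X. c.d.((c.X)\{a,c,d} + b.X\{a,b,d}) :: --c--▸ u1
  u1 = d.((c.(rec X. c.d.((c.X)\{a,c,d} + b.X\{a,b,d})))\{a,c,d} + b.(rec X. c.d.((c.X)\{a,c,d} + b.X\{a,b,d}))\{a,b,d}) :: --d--▸ u2
  u2 = (c.(rec X. c.d.((c.X)\{a,c,d} + b.X\{a,b,d})))\{a,c,d} + b.(rec X. c.d.((c.X)\{a,c,d} + b.X\{a,b,d}))\{a,b,d} :: --b--▸ u3
  u3 = (rec X. c.d.((c.X)\{a,c,d} + b.X\{a,b,d}))\{a,b,d} :: --c--▸ u4
  u4 = (d.((c.(rec X. c.d.((c.X)\{a,c,d} + b.X\{a,b,d})))\{a,c,d} + b.(rec X. c.d.((c.X)\{a,c,d} + b.X\{a,b,d}))\{a,b,d}))\{a,b,d} :: ·
Q's transition system — 6 states:
  v0 = rec X. c.c.((c.X)\{a,c,d} + b.X\{a,b,d}) :: --c--▸ v1
  v1 = c.((c.(rec X. c.c.((c.X)\{a,c,d} + b.X\{a,b,d})))\{a,c,d} + b.(rec X. c.c.((c.X)\{a,c,d} + b.X\{a,b,d}))\{a,b,d}) :: --c--▸ v2
  v2 = (c.(rec X. c.c.((c.X)\{a,c,d} + b.X\{a,b,d})))\{a,c,d} + b.(rec X. c.c.((c.X)\{a,c,d} + b.X\{a,b,d}))\{a,b,d} :: --b--▸ v3
  v3 = (rec X. c.c.((c.X)\{a,c,d} + b.X\{a,b,d}))\{a,b,d} :: --c--▸ v4
  v4 = (c.((c.(rec X. c.c.((c.X)\{a,c,d} + b.X\{a,b,d})))\{a,c,d} + b.(rec X. c.c.((c.X)\{a,c,d} + b.X\{a,b,d}))\{a,b,d}))\{a,b,d} :: --c--▸ v5
  v5 = ((c.(rec X. c.c.((c.X)\{a,c,d} + b.X\{a,b,d})))\{a,c,d} + b.(rec X. c.c.((c.X)\{a,c,d} + b.X\{a,b,d}))\{a,b,d})\{a,b,d} :: ·
Partition-refinement fixed point:
  B0 = {u0}
  B1 = {u1}
  B2 = {u2}
  B3 = {u3, v4}
  B4 = {u4, v5}
  B5 = {v0}
  B6 = {v1}
  B7 = {v2}
  B8 = {v3}
u0 ∈ B0, v0 ∈ B5 → different blocks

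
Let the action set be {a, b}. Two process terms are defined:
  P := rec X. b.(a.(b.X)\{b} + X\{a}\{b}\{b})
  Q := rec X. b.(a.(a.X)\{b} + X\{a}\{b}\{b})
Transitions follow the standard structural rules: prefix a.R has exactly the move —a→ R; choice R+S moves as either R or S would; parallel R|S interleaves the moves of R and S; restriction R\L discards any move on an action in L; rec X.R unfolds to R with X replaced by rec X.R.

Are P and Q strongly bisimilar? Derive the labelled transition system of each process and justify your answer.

P ≁ Q

LTS(P): 3 reachable states
  m0 = rec X. b.(a.(b.X)\{b} + X\{a}\{b}\{b}) ⊢ —b→ m1
  m1 = a.(b.(rec X. b.(a.(b.X)\{b} + X\{a}\{b}\{b})))\{b} + (rec X. b.(a.(b.X)\{b} + X\{a}\{b}\{b}))\{a}\{b}\{b} ⊢ —a→ m2
  m2 = (b.(rec X. b.(a.(b.X)\{b} + X\{a}\{b}\{b})))\{b} ⊢ ∅
LTS(Q): 4 reachable states
  n0 = rec X. b.(a.(a.X)\{b} + X\{a}\{b}\{b}) ⊢ —b→ n1
  n1 = a.(a.(rec X. b.(a.(a.X)\{b} + X\{a}\{b}\{b})))\{b} + (rec X. b.(a.(a.X)\{b} + X\{a}\{b}\{b}))\{a}\{b}\{b} ⊢ —a→ n2
  n2 = (a.(rec X. b.(a.(a.X)\{b} + X\{a}\{b}\{b})))\{b} ⊢ —a→ n3
  n3 = (rec X. b.(a.(a.X)\{b} + X\{a}\{b}\{b}))\{b} ⊢ ∅
Bisimilarity quotient blocks:
  B0 = {m0}
  B1 = {m1, n2}
  B2 = {m2, n3}
  B3 = {n0}
  B4 = {n1}
m0 ∈ B0, n0 ∈ B3 → different blocks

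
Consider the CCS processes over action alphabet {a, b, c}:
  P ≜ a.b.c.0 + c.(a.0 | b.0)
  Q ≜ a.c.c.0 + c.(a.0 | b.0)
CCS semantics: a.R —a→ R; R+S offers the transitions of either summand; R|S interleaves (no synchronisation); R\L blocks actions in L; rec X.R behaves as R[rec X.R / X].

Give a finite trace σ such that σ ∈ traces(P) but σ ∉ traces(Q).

ab

P's transition system — 8 states:
  u0 = a.b.c.0 + c.(a.0 | b.0) | —a→ u1, —c→ u2
  u1 = b.c.0 | —b→ u3
  u2 = a.0 | b.0 | —a→ u4, —b→ u5
  u3 = c.0 | —c→ u6
  u4 = 0 | b.0 | —b→ u7
  u5 = a.0 | 0 | —a→ u7
  u6 = 0 | ∅
  u7 = 0 | 0 | ∅
Q's transition system — 8 states:
  v0 = a.c.c.0 + c.(a.0 | b.0) | —a→ v1, —c→ v2
  v1 = c.c.0 | —c→ v3
  v2 = a.0 | b.0 | —a→ v4, —b→ v5
  v3 = c.0 | —c→ v6
  v4 = 0 | b.0 | —b→ v7
  v5 = a.0 | 0 | —a→ v7
  v6 = 0 | ∅
  v7 = 0 | 0 | ∅
Executing ab from P (initial set {u0}):
  after a @ step 1: {u1}
  after b @ step 2: {u3}
  ✓ P
Executing ab from Q (initial set {v0}):
  after a @ step 1: {v1}
  after b @ step 2: no successor for Q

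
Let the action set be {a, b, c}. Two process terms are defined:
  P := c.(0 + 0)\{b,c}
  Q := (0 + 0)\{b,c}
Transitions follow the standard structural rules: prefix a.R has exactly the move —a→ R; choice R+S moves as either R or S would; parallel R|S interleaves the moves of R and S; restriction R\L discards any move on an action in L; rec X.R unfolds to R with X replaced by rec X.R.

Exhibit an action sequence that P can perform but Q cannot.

LTS(P): 2 reachable states
  s0 = c.(0 + 0)\{b,c} :: --c--▸ s1
  s1 = (0 + 0)\{b,c} :: deadlocked
LTS(Q): 1 reachable states
  t0 = (0 + 0)\{b,c} :: deadlocked
Trace ⟨c⟩ through P, begin at {s0}:
  step 1 (c): {s1}
  P completes σ.
Trace ⟨c⟩ through Q, begin at {t0}:
  step 1 (c): ∅  — Q cannot continue

c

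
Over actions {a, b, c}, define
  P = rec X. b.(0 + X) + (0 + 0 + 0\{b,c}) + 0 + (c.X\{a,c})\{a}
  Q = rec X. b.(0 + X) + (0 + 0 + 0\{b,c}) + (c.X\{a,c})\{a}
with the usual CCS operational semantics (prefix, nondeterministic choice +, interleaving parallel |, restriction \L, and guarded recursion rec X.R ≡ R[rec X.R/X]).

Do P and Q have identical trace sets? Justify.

YES

P's transition system — 4 states:
  m0 = rec X. b.(0 + X) + (0 + 0 + 0\{b,c}) + 0 + (c.X\{a,c})\{a} ⊢ —b→ m1, —c→ m2
  m1 = 0 + (rec X. b.(0 + X) + (0 + 0 + 0\{b,c}) + 0 + (c.X\{a,c})\{a}) ⊢ —b→ m1, —c→ m2
  m2 = (rec X. b.(0 + X) + (0 + 0 + 0\{b,c}) + 0 + (c.X\{a,c})\{a})\{a,c}\{a} ⊢ —b→ m3
  m3 = (0 + (rec X. b.(0 + X) + (0 + 0 + 0\{b,c}) + 0 + (c.X\{a,c})\{a}))\{a,c}\{a} ⊢ —b→ m3
Q's transition system — 4 states:
  n0 = rec X. b.(0 + X) + (0 + 0 + 0\{b,c}) + (c.X\{a,c})\{a} ⊢ —b→ n1, —c→ n2
  n1 = 0 + (rec X. b.(0 + X) + (0 + 0 + 0\{b,c}) + (c.X\{a,c})\{a}) ⊢ —b→ n1, —c→ n2
  n2 = (rec X. b.(0 + X) + (0 + 0 + 0\{b,c}) + (c.X\{a,c})\{a})\{a,c}\{a} ⊢ —b→ n3
  n3 = (0 + (rec X. b.(0 + X) + (0 + 0 + 0\{b,c}) + (c.X\{a,c})\{a}))\{a,c}\{a} ⊢ —b→ n3
Partition-refinement fixed point:
  B0 = {m0, m1, n0, n1}
  B1 = {m2, m3, n2, n3}
m0 ∈ B0, n0 ∈ B0 → same block
Bisimilar ⇒ trace-equivalent.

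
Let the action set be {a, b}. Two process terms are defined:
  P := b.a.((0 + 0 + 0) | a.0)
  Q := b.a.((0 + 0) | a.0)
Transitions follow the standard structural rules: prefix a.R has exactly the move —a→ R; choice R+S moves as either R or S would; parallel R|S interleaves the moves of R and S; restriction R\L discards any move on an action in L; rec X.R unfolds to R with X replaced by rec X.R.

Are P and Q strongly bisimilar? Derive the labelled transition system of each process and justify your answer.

YES

P's transition system — 4 states:
  p0 = b.a.((0 + 0 + 0) | a.0) has moves --b--▸ p1
  p1 = a.((0 + 0 + 0) | a.0) has moves --a--▸ p2
  p2 = (0 + 0 + 0) | a.0 has moves --a--▸ p3
  p3 = (0 + 0 + 0) | 0 has moves ·
Q's transition system — 4 states:
  q0 = b.a.((0 + 0) | a.0) has moves --b--▸ q1
  q1 = a.((0 + 0) | a.0) has moves --a--▸ q2
  q2 = (0 + 0) | a.0 has moves --a--▸ q3
  q3 = (0 + 0) | 0 has moves ·
Coarsest stable partition (strong bisimilarity classes):
  B0 = {p0, q0}
  B1 = {p1, q1}
  B2 = {p2, q2}
  B3 = {p3, q3}
p0 ∈ B0, q0 ∈ B0 → same block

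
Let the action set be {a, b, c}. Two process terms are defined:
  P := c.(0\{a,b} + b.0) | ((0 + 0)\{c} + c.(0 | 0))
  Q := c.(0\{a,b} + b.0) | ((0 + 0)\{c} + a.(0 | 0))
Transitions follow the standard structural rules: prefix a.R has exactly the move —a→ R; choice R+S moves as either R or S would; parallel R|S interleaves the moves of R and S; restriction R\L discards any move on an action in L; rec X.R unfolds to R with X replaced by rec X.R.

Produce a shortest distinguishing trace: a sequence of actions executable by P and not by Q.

Reachable graph of P (6 states):
  u0 = c.(0\{a,b} + b.0) | ((0 + 0)\{c} + c.(0 | 0)) has moves ··c··> u1, ··c··> u2
  u1 = (0\{a,b} + b.0) | ((0 + 0)\{c} + c.(0 | 0)) has moves ··b··> u3, ··c··> u4
  u2 = c.(0\{a,b} + b.0) | (0 | 0) has moves ··c··> u4
  u3 = 0 | ((0 + 0)\{c} + c.(0 | 0)) has moves ··c··> u5
  u4 = (0\{a,b} + b.0) | (0 | 0) has moves ··b··> u5
  u5 = 0 | (0 | 0) has moves deadlocked
Reachable graph of Q (6 states):
  v0 = c.(0\{a,b} + b.0) | ((0 + 0)\{c} + a.(0 | 0)) has moves ··a··> v1, ··c··> v2
  v1 = c.(0\{a,b} + b.0) | (0 | 0) has moves ··c··> v3
  v2 = (0\{a,b} + b.0) | ((0 + 0)\{c} + a.(0 | 0)) has moves ··a··> v3, ··b··> v4
  v3 = (0\{a,b} + b.0) | (0 | 0) has moves ··b··> v5
  v4 = 0 | ((0 + 0)\{c} + a.(0 | 0)) has moves ··a··> v5
  v5 = 0 | (0 | 0) has moves deadlocked
Trace ⟨cc⟩ through P, begin at {u0}:
  [1] c ⇒ {u1, u2}
  [2] c ⇒ {u4}
  — P admits the full trace.
Trace ⟨cc⟩ through Q, begin at {v0}:
  [1] c ⇒ {v2}
  [2] c ⇒ ∅ (Q stuck)

cc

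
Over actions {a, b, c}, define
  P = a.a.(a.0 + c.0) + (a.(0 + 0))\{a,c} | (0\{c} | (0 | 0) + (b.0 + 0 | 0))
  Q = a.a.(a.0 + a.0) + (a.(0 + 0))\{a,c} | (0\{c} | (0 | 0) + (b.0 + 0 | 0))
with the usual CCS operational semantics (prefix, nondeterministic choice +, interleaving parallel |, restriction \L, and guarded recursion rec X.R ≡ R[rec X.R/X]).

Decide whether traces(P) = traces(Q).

P's transition system — 5 states:
  m0 = a.a.(a.0 + c.0) + (a.(0 + 0))\{a,c} | (0\{c} | (0 | 0) + (b.0 + 0 | 0)) has moves --a--▸ m1, --b--▸ m2
  m1 = a.(a.0 + c.0) has moves --a--▸ m3
  m2 = (a.(0 + 0))\{a,c} | 0 has moves deadlocked
  m3 = a.0 + c.0 has moves --a--▸ m4, --c--▸ m4
  m4 = 0 has moves deadlocked
Q's transition system — 5 states:
  n0 = a.a.(a.0 + a.0) + (a.(0 + 0))\{a,c} | (0\{c} | (0 | 0) + (b.0 + 0 | 0)) has moves --a--▸ n1, --b--▸ n2
  n1 = a.(a.0 + a.0) has moves --a--▸ n3
  n2 = (a.(0 + 0))\{a,c} | 0 has moves deadlocked
  n3 = a.0 + a.0 has moves --a--▸ n4
  n4 = 0 has moves deadlocked
Executing aac from P (initial set {m0}):
  [1] a ⇒ {m1}
  [2] a ⇒ {m3}
  [3] c ⇒ {m4}
  P completes σ.
Executing aac from Q (initial set {n0}):
  [1] a ⇒ {n1}
  [2] a ⇒ {n3}
  [3] c ⇒ ∅  — Q cannot continue

NO — witness ⟨aac⟩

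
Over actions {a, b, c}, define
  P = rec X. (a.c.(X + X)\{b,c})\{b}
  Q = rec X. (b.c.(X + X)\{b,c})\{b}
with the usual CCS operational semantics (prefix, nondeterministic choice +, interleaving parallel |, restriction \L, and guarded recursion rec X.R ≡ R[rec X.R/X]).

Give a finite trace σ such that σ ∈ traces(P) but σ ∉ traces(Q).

a

LTS(P): 4 reachable states
  s0 = rec X. (a.c.(X + X)\{b,c})\{b} ⊢ -a-> s1
  s1 = (c.((rec X. (a.c.(X + X)\{b,c})\{b}) + (rec X. (a.c.(X + X)\{b,c})\{b}))\{b,c})\{b} ⊢ -c-> s2
  s2 = ((rec X. (a.c.(X + X)\{b,c})\{b}) + (rec X. (a.c.(X + X)\{b,c})\{b}))\{b,c}\{b} ⊢ -a-> s3
  s3 = (c.((rec X. (a.c.(X + X)\{b,c})\{b}) + (rec X. (a.c.(X + X)\{b,c})\{b}))\{b,c})\{b}\{b,c}\{b} ⊢ ·
LTS(Q): 1 reachable states
  t0 = rec X. (b.c.(X + X)\{b,c})\{b} ⊢ ·
Executing a from P (initial set {s0}):
  [1] a ⇒ {s1}
  ✓ P
Executing a from Q (initial set {t0}):
  [1] a ⇒ no successor for Q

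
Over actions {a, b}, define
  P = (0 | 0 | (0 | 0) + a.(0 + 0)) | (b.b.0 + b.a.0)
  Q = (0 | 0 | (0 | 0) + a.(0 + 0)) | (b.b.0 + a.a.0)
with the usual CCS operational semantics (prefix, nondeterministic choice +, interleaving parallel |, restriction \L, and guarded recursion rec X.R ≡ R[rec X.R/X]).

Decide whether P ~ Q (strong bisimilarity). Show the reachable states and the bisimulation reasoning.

P's transition system — 8 states:
  s0 = (0 | 0 | (0 | 0) + a.(0 + 0)) | (b.b.0 + b.a.0) | --a--▸ s1, --b--▸ s2, --b--▸ s3
  s1 = (0 + 0) | (b.b.0 + b.a.0) | --b--▸ s4, --b--▸ s5
  s2 = (0 | 0 | (0 | 0) + a.(0 + 0)) | a.0 | --a--▸ s4, --a--▸ s6
  s3 = (0 | 0 | (0 | 0) + a.(0 + 0)) | b.0 | --a--▸ s5, --b--▸ s6
  s4 = (0 + 0) | a.0 | --a--▸ s7
  s5 = (0 + 0) | b.0 | --b--▸ s7
  s6 = (0 | 0 | (0 | 0) + a.(0 + 0)) | 0 | --a--▸ s7
  s7 = (0 + 0) | 0 | stopped
Q's transition system — 8 states:
  t0 = (0 | 0 | (0 | 0) + a.(0 + 0)) | (b.b.0 + a.a.0) | --a--▸ t1, --a--▸ t2, --b--▸ t3
  t1 = (0 + 0) | (b.b.0 + a.a.0) | --a--▸ t4, --b--▸ t5
  t2 = (0 | 0 | (0 | 0) + a.(0 + 0)) | a.0 | --a--▸ t4, --a--▸ t6
  t3 = (0 | 0 | (0 | 0) + a.(0 + 0)) | b.0 | --a--▸ t5, --b--▸ t6
  t4 = (0 + 0) | a.0 | --a--▸ t7
  t5 = (0 + 0) | b.0 | --b--▸ t7
  t6 = (0 | 0 | (0 | 0) + a.(0 + 0)) | 0 | --a--▸ t7
  t7 = (0 + 0) | 0 | stopped
Partition-refinement fixed point:
  B0 = {s0}
  B1 = {s3, t3}
  B2 = {s5, t5}
  B3 = {s7, t7}
  B4 = {s4, s6, t4, t6}
  B5 = {s1}
  B6 = {s2, t2}
  B7 = {t0}
  B8 = {t1}
s0 ∈ B0, t0 ∈ B7 → different blocks

not bisimilar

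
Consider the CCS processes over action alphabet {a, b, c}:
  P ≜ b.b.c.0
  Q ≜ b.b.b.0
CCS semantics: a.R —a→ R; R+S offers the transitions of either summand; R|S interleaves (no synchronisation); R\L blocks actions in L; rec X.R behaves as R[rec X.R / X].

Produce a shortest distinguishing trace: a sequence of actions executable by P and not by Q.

Reachable graph of P (4 states):
  u0 = b.b.c.0 :: =b=> u1
  u1 = b.c.0 :: =b=> u2
  u2 = c.0 :: =c=> u3
  u3 = 0 :: ·
Reachable graph of Q (4 states):
  v0 = b.b.b.0 :: =b=> v1
  v1 = b.b.0 :: =b=> v2
  v2 = b.0 :: =b=> v3
  v3 = 0 :: ·
Executing bbc from P (initial set {u0}):
  after b @ step 1: {u1}
  after b @ step 2: {u2}
  after c @ step 3: {u3}
  ✓ P
Executing bbc from Q (initial set {v0}):
  after b @ step 1: {v1}
  after b @ step 2: {v2}
  after c @ step 3: no successor for Q

bbc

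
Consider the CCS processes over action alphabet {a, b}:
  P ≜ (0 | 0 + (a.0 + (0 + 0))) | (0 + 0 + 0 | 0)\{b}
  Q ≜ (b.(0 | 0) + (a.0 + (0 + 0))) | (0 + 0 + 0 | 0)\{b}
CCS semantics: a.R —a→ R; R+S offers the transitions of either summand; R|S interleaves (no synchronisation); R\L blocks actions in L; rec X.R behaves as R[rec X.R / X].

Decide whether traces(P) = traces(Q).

Reachable graph of P (2 states):
  s0 = (0 | 0 + (a.0 + (0 + 0))) | (0 + 0 + 0 | 0)\{b} :: —a→ s1
  s1 = 0 | (0 + 0 + 0 | 0)\{b} :: stopped
Reachable graph of Q (3 states):
  t0 = (b.(0 | 0) + (a.0 + (0 + 0))) | (0 + 0 + 0 | 0)\{b} :: —a→ t1, —b→ t2
  t1 = 0 | (0 + 0 + 0 | 0)\{b} :: stopped
  t2 = 0 | 0 | (0 + 0 + 0 | 0)\{b} :: stopped
Executing b from Q (initial set {t0}):
  [1] b ⇒ {t2}
  — Q admits the full trace.
Executing b from P (initial set {s0}):
  [1] b ⇒ ∅  — P cannot continue

traces(P) ≠ traces(Q) — witness ⟨b⟩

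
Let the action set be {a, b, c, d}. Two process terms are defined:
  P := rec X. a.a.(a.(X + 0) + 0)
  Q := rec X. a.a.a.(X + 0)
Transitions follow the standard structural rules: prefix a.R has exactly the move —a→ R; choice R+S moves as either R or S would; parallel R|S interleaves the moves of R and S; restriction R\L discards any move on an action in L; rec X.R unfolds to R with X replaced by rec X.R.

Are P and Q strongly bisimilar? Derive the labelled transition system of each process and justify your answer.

P ~ Q

Reachable graph of P (4 states):
  p0 = rec X. a.a.(a.(X + 0) + 0) → -a-> p1
  p1 = a.(a.((rec X. a.a.(a.(X + 0) + 0)) + 0) + 0) → -a-> p2
  p2 = a.((rec X. a.a.(a.(X + 0) + 0)) + 0) + 0 → -a-> p3
  p3 = (rec X. a.a.(a.(X + 0) + 0)) + 0 → -a-> p1
Reachable graph of Q (4 states):
  q0 = rec X. a.a.a.(X + 0) → -a-> q1
  q1 = a.a.((rec X. a.a.a.(X + 0)) + 0) → -a-> q2
  q2 = a.((rec X. a.a.a.(X + 0)) + 0) → -a-> q3
  q3 = (rec X. a.a.a.(X + 0)) + 0 → -a-> q1
Bisimilarity quotient blocks:
  B0 = {p0, p1, p2, p3, q0, q1, q2, q3}
p0 ∈ B0, q0 ∈ B0 → same block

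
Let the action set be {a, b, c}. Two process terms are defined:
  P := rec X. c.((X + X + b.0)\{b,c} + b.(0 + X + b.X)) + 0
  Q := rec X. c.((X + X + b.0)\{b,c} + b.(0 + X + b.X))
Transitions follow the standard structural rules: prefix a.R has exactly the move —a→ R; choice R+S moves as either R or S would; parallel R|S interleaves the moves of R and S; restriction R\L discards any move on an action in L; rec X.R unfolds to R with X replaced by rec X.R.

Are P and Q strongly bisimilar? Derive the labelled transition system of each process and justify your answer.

P's transition system — 3 states:
  s0 = rec X. c.((X + X + b.0)\{b,c} + b.(0 + X + b.X)) + 0 | ··c··> s1
  s1 = ((rec X. c.((X + X + b.0)\{b,c} + b.(0 + X + b.X)) + 0) + (rec X. c.((X + X + b.0)\{b,c} + b.(0 + X + b.X)) + 0) + b.0)\{b,c} + b.(0 + (rec X. c.((X + X + b.0)\{b,c} + b.(0 + X + b.X)) + 0) + b.(rec X. c.((X + X + b.0)\{b,c} + b.(0 + X + b.X)) + 0)) | ··b··> s2
  s2 = 0 + (rec X. c.((X + X + b.0)\{b,c} + b.(0 + X + b.X)) + 0) + b.(rec X. c.((X + X + b.0)\{b,c} + b.(0 + X + b.X)) + 0) | ··b··> s0, ··c··> s1
Q's transition system — 3 states:
  t0 = rec X. c.((X + X + b.0)\{b,c} + b.(0 + X + b.X)) | ··c··> t1
  t1 = ((rec X. c.((X + X + b.0)\{b,c} + b.(0 + X + b.X))) + (rec X. c.((X + X + b.0)\{b,c} + b.(0 + X + b.X))) + b.0)\{b,c} + b.(0 + (rec X. c.((X + X + b.0)\{b,c} + b.(0 + X + b.X))) + b.(rec X. c.((X + X + b.0)\{b,c} + b.(0 + X + b.X)))) | ··b··> t2
  t2 = 0 + (rec X. c.((X + X + b.0)\{b,c} + b.(0 + X + b.X))) + b.(rec X. c.((X + X + b.0)\{b,c} + b.(0 + X + b.X))) | ··b··> t0, ··c··> t1
Partition-refinement fixed point:
  B0 = {s0, t0}
  B1 = {s1, t1}
  B2 = {s2, t2}
s0 ∈ B0, t0 ∈ B0 → same block

P ~ Q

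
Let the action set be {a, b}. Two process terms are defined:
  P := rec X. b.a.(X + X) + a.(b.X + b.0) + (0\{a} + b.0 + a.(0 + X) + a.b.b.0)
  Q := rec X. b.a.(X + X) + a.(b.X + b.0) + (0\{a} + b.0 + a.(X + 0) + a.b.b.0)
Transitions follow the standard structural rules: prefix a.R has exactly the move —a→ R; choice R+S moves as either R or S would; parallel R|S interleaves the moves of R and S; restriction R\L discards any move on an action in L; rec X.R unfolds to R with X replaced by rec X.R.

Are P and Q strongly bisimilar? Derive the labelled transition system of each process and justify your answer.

bisimilar

P's transition system — 8 states:
  p0 = rec X. b.a.(X + X) + a.(b.X + b.0) + (0\{a} + b.0 + a.(0 + X) + a.b.b.0) | —a→ p1, —a→ p2, —a→ p3, —b→ p4, —b→ p5
  p1 = 0 + (rec X. b.a.(X + X) + a.(b.X + b.0) + (0\{a} + b.0 + a.(0 + X) + a.b.b.0)) | —a→ p1, —a→ p2, —a→ p3, —b→ p4, —b→ p5
  p2 = b.(rec X. b.a.(X + X) + a.(b.X + b.0) + (0\{a} + b.0 + a.(0 + X) + a.b.b.0)) + b.0 | —b→ p0, —b→ p4
  p3 = b.b.0 | —b→ p6
  p4 = 0 | ·
  p5 = a.((rec X. b.a.(X + X) + a.(b.X + b.0) + (0\{a} + b.0 + a.(0 + X) + a.b.b.0)) + (rec X. b.a.(X + X) + a.(b.X + b.0) + (0\{a} + b.0 + a.(0 + X) + a.b.b.0))) | —a→ p7
  p6 = b.0 | —b→ p4
  p7 = (rec X. b.a.(X + X) + a.(b.X + b.0) + (0\{a} + b.0 + a.(0 + X) + a.b.b.0)) + (rec X. b.a.(X + X) + a.(b.X + b.0) + (0\{a} + b.0 + a.(0 + X) + a.b.b.0)) | —a→ p1, —a→ p2, —a→ p3, —b→ p4, —b→ p5
Q's transition system — 8 states:
  q0 = rec X. b.a.(X + X) + a.(b.X + b.0) + (0\{a} + b.0 + a.(X + 0) + a.b.b.0) | —a→ q1, —a→ q2, —a→ q3, —b→ q4, —b→ q5
  q1 = (rec X. b.a.(X + X) + a.(b.X + b.0) + (0\{a} + b.0 + a.(X + 0) + a.b.b.0)) + 0 | —a→ q1, —a→ q2, —a→ q3, —b→ q4, —b→ q5
  q2 = b.(rec X. b.a.(X + X) + a.(b.X + b.0) + (0\{a} + b.0 + a.(X + 0) + a.b.b.0)) + b.0 | —b→ q0, —b→ q4
  q3 = b.b.0 | —b→ q6
  q4 = 0 | ·
  q5 = a.((rec X. b.a.(X + X) + a.(b.X + b.0) + (0\{a} + b.0 + a.(X + 0) + a.b.b.0)) + (rec X. b.a.(X + X) + a.(b.X + b.0) + (0\{a} + b.0 + a.(X + 0) + a.b.b.0))) | —a→ q7
  q6 = b.0 | —b→ q4
  q7 = (rec X. b.a.(X + X) + a.(b.X + b.0) + (0\{a} + b.0 + a.(X + 0) + a.b.b.0)) + (rec X. b.a.(X + X) + a.(b.X + b.0) + (0\{a} + b.0 + a.(X + 0) + a.b.b.0)) | —a→ q1, —a→ q2, —a→ q3, —b→ q4, —b→ q5
Coarsest stable partition (strong bisimilarity classes):
  B0 = {p0, p1, p7, q0, q1, q7}
  B1 = {p5, q5}
  B2 = {p4, q4}
  B3 = {p3, q3}
  B4 = {p6, q6}
  B5 = {p2, q2}
p0 ∈ B0, q0 ∈ B0 → same block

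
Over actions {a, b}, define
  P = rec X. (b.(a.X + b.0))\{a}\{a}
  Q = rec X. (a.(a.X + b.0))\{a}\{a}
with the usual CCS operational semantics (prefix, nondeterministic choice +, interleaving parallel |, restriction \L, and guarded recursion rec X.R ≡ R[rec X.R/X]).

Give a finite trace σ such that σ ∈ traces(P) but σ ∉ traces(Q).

b

P's transition system — 3 states:
  m0 = rec X. (b.(a.X + b.0))\{a}\{a} | -b-> m1
  m1 = (a.(rec X. (b.(a.X + b.0))\{a}\{a}) + b.0)\{a}\{a} | -b-> m2
  m2 = 0\{a}\{a} | deadlocked
Q's transition system — 1 states:
  n0 = rec X. (a.(a.X + b.0))\{a}\{a} | deadlocked
Executing b from P (initial set {m0}):
  after b @ step 1: {m1}
  P completes σ.
Executing b from Q (initial set {n0}):
  after b @ step 1: ∅  — Q cannot continue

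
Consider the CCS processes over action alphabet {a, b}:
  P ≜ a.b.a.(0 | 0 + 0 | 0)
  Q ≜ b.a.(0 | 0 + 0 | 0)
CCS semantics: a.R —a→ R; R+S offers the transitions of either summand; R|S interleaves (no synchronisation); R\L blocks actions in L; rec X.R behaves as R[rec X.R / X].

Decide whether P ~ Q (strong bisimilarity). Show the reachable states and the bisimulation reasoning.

NO

P's transition system — 4 states:
  s0 = a.b.a.(0 | 0 + 0 | 0) | ··a··> s1
  s1 = b.a.(0 | 0 + 0 | 0) | ··b··> s2
  s2 = a.(0 | 0 + 0 | 0) | ··a··> s3
  s3 = 0 | 0 + 0 | 0 | ·
Q's transition system — 3 states:
  t0 = b.a.(0 | 0 + 0 | 0) | ··b··> t1
  t1 = a.(0 | 0 + 0 | 0) | ··a··> t2
  t2 = 0 | 0 + 0 | 0 | ·
Coarsest stable partition (strong bisimilarity classes):
  B0 = {s0}
  B1 = {s1, t0}
  B2 = {s2, t1}
  B3 = {s3, t2}
s0 ∈ B0, t0 ∈ B1 → different blocks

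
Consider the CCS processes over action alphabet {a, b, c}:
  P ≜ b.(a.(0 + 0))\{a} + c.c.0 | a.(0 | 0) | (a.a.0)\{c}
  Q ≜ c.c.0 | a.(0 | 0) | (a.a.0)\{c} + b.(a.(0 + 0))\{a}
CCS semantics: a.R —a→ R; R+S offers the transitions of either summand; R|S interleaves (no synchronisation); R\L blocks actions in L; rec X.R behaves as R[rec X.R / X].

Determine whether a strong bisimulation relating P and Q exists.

bisimilar

P's transition system — 19 states:
  u0 = b.(a.(0 + 0))\{a} + c.c.0 | a.(0 | 0) | (a.a.0)\{c} has moves —a→ u1, —a→ u2, —b→ u3, —c→ u4
  u1 = c.c.0 | (0 | 0) | (a.a.0)\{c} has moves —a→ u5, —c→ u6
  u2 = c.c.0 | a.(0 | 0) | (a.0)\{c} has moves —a→ u5, —a→ u7, —c→ u8
  u3 = (a.(0 + 0))\{a} has moves ·
  u4 = c.0 | a.(0 | 0) | (a.a.0)\{c} has moves —a→ u6, —a→ u8, —c→ u9
  u5 = c.c.0 | (0 | 0) | (a.0)\{c} has moves —a→ u10, —c→ u11
  u6 = c.0 | (0 | 0) | (a.a.0)\{c} has moves —a→ u11, —c→ u12
  u7 = c.c.0 | a.(0 | 0) | 0\{c} has moves —a→ u10, —c→ u13
  u8 = c.0 | a.(0 | 0) | (a.0)\{c} has moves —a→ u11, —a→ u13, —c→ u14
  u9 = 0 | a.(0 | 0) | (a.a.0)\{c} has moves —a→ u12, —a→ u14
  u10 = c.c.0 | (0 | 0) | 0\{c} has moves —c→ u15
  u11 = c.0 | (0 | 0) | (a.0)\{c} has moves —a→ u15, —c→ u16
  u12 = 0 | (0 | 0) | (a.a.0)\{c} has moves —a→ u16
  u13 = c.0 | a.(0 | 0) | 0\{c} has moves —a→ u15, —c→ u17
  u14 = 0 | a.(0 | 0) | (a.0)\{c} has moves —a→ u16, —a→ u17
  u15 = c.0 | (0 | 0) | 0\{c} has moves —c→ u18
  u16 = 0 | (0 | 0) | (a.0)\{c} has moves —a→ u18
  u17 = 0 | a.(0 | 0) | 0\{c} has moves —a→ u18
  u18 = 0 | (0 | 0) | 0\{c} has moves ·
Q's transition system — 19 states:
  v0 = c.c.0 | a.(0 | 0) | (a.a.0)\{c} + b.(a.(0 + 0))\{a} has moves —a→ v1, —a→ v2, —b→ v3, —c→ v4
  v1 = c.c.0 | (0 | 0) | (a.a.0)\{c} has moves —a→ v5, —c→ v6
  v2 = c.c.0 | a.(0 | 0) | (a.0)\{c} has moves —a→ v5, —a→ v7, —c→ v8
  v3 = (a.(0 + 0))\{a} has moves ·
  v4 = c.0 | a.(0 | 0) | (a.a.0)\{c} has moves —a→ v6, —a→ v8, —c→ v9
  v5 = c.c.0 | (0 | 0) | (a.0)\{c} has moves —a→ v10, —c→ v11
  v6 = c.0 | (0 | 0) | (a.a.0)\{c} has moves —a→ v11, —c→ v12
  v7 = c.c.0 | a.(0 | 0) | 0\{c} has moves —a→ v10, —c→ v13
  v8 = c.0 | a.(0 | 0) | (a.0)\{c} has moves —a→ v11, —a→ v13, —c→ v14
  v9 = 0 | a.(0 | 0) | (a.a.0)\{c} has moves —a→ v12, —a→ v14
  v10 = c.c.0 | (0 | 0) | 0\{c} has moves —c→ v15
  v11 = c.0 | (0 | 0) | (a.0)\{c} has moves —a→ v15, —c→ v16
  v12 = 0 | (0 | 0) | (a.a.0)\{c} has moves —a→ v16
  v13 = c.0 | a.(0 | 0) | 0\{c} has moves —a→ v15, —c→ v17
  v14 = 0 | a.(0 | 0) | (a.0)\{c} has moves —a→ v16, —a→ v17
  v15 = c.0 | (0 | 0) | 0\{c} has moves —c→ v18
  v16 = 0 | (0 | 0) | (a.0)\{c} has moves —a→ v18
  v17 = 0 | a.(0 | 0) | 0\{c} has moves —a→ v18
  v18 = 0 | (0 | 0) | 0\{c} has moves ·
Coarsest stable partition (strong bisimilarity classes):
  B0 = {u0, v0}
  B1 = {u18, u3, v18, v3}
  B2 = {u1, u2, v1, v2}
  B3 = {u5, u7, v5, v7}
  B4 = {u11, u13, v11, v13}
  B5 = {u16, u17, v16, v17}
  B6 = {u15, v15}
  B7 = {u10, v10}
  B8 = {u6, u8, v6, v8}
  B9 = {u12, u14, v12, v14}
  B10 = {u4, v4}
  B11 = {u9, v9}
u0 ∈ B0, v0 ∈ B0 → same block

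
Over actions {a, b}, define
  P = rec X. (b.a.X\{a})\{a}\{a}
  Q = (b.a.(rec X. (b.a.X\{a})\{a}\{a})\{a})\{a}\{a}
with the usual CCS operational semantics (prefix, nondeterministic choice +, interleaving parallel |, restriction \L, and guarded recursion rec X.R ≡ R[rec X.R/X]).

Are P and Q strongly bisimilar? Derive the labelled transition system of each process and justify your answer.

Reachable graph of P (2 states):
  p0 = rec X. (b.a.X\{a})\{a}\{a} | ··b··> p1
  p1 = (a.(rec X. (b.a.X\{a})\{a}\{a})\{a})\{a}\{a} | (no moves)
Reachable graph of Q (2 states):
  q0 = (b.a.(rec X. (b.a.X\{a})\{a}\{a})\{a})\{a}\{a} | ··b··> q1
  q1 = (a.(rec X. (b.a.X\{a})\{a}\{a})\{a})\{a}\{a} | (no moves)
Partition-refinement fixed point:
  B0 = {p0, q0}
  B1 = {p1, q1}
p0 ∈ B0, q0 ∈ B0 → same block

P ~ Q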